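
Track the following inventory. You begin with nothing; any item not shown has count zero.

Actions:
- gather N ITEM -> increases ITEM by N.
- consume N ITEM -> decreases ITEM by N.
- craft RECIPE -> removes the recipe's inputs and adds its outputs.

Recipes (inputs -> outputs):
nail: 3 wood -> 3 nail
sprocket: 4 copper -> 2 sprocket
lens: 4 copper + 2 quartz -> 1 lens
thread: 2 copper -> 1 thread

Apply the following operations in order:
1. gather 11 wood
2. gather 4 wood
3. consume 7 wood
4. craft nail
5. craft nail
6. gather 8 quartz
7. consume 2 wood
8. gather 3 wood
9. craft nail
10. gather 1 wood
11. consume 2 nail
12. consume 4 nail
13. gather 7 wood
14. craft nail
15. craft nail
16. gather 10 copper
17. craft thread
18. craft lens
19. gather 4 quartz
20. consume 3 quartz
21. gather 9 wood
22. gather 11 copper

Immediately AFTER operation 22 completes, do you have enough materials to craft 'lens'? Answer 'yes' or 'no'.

After 1 (gather 11 wood): wood=11
After 2 (gather 4 wood): wood=15
After 3 (consume 7 wood): wood=8
After 4 (craft nail): nail=3 wood=5
After 5 (craft nail): nail=6 wood=2
After 6 (gather 8 quartz): nail=6 quartz=8 wood=2
After 7 (consume 2 wood): nail=6 quartz=8
After 8 (gather 3 wood): nail=6 quartz=8 wood=3
After 9 (craft nail): nail=9 quartz=8
After 10 (gather 1 wood): nail=9 quartz=8 wood=1
After 11 (consume 2 nail): nail=7 quartz=8 wood=1
After 12 (consume 4 nail): nail=3 quartz=8 wood=1
After 13 (gather 7 wood): nail=3 quartz=8 wood=8
After 14 (craft nail): nail=6 quartz=8 wood=5
After 15 (craft nail): nail=9 quartz=8 wood=2
After 16 (gather 10 copper): copper=10 nail=9 quartz=8 wood=2
After 17 (craft thread): copper=8 nail=9 quartz=8 thread=1 wood=2
After 18 (craft lens): copper=4 lens=1 nail=9 quartz=6 thread=1 wood=2
After 19 (gather 4 quartz): copper=4 lens=1 nail=9 quartz=10 thread=1 wood=2
After 20 (consume 3 quartz): copper=4 lens=1 nail=9 quartz=7 thread=1 wood=2
After 21 (gather 9 wood): copper=4 lens=1 nail=9 quartz=7 thread=1 wood=11
After 22 (gather 11 copper): copper=15 lens=1 nail=9 quartz=7 thread=1 wood=11

Answer: yes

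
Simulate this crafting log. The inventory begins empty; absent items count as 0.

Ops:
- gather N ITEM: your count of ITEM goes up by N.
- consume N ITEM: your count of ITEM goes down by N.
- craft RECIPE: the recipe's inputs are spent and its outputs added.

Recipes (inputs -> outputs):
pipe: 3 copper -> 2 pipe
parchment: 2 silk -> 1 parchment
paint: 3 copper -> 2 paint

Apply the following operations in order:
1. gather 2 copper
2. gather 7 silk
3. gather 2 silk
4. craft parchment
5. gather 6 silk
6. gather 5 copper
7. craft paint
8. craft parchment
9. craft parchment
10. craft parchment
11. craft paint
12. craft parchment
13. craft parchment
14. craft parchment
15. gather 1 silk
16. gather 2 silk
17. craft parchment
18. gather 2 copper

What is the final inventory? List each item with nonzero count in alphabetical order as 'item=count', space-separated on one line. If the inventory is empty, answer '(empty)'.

Answer: copper=3 paint=4 parchment=8 silk=2

Derivation:
After 1 (gather 2 copper): copper=2
After 2 (gather 7 silk): copper=2 silk=7
After 3 (gather 2 silk): copper=2 silk=9
After 4 (craft parchment): copper=2 parchment=1 silk=7
After 5 (gather 6 silk): copper=2 parchment=1 silk=13
After 6 (gather 5 copper): copper=7 parchment=1 silk=13
After 7 (craft paint): copper=4 paint=2 parchment=1 silk=13
After 8 (craft parchment): copper=4 paint=2 parchment=2 silk=11
After 9 (craft parchment): copper=4 paint=2 parchment=3 silk=9
After 10 (craft parchment): copper=4 paint=2 parchment=4 silk=7
After 11 (craft paint): copper=1 paint=4 parchment=4 silk=7
After 12 (craft parchment): copper=1 paint=4 parchment=5 silk=5
After 13 (craft parchment): copper=1 paint=4 parchment=6 silk=3
After 14 (craft parchment): copper=1 paint=4 parchment=7 silk=1
After 15 (gather 1 silk): copper=1 paint=4 parchment=7 silk=2
After 16 (gather 2 silk): copper=1 paint=4 parchment=7 silk=4
After 17 (craft parchment): copper=1 paint=4 parchment=8 silk=2
After 18 (gather 2 copper): copper=3 paint=4 parchment=8 silk=2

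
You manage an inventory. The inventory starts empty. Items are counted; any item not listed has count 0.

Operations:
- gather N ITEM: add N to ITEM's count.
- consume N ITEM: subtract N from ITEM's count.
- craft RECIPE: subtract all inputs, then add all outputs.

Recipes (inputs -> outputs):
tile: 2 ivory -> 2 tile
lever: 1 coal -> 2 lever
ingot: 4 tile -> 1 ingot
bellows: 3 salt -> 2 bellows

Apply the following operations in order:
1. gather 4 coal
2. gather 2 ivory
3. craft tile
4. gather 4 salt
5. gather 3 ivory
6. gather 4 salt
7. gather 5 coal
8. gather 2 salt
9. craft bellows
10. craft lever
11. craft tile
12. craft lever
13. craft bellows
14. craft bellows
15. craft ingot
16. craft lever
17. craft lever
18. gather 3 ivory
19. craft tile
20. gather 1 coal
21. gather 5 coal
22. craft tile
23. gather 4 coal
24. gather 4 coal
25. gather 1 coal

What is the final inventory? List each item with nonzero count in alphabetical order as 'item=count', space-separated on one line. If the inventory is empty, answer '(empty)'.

Answer: bellows=6 coal=20 ingot=1 lever=8 salt=1 tile=4

Derivation:
After 1 (gather 4 coal): coal=4
After 2 (gather 2 ivory): coal=4 ivory=2
After 3 (craft tile): coal=4 tile=2
After 4 (gather 4 salt): coal=4 salt=4 tile=2
After 5 (gather 3 ivory): coal=4 ivory=3 salt=4 tile=2
After 6 (gather 4 salt): coal=4 ivory=3 salt=8 tile=2
After 7 (gather 5 coal): coal=9 ivory=3 salt=8 tile=2
After 8 (gather 2 salt): coal=9 ivory=3 salt=10 tile=2
After 9 (craft bellows): bellows=2 coal=9 ivory=3 salt=7 tile=2
After 10 (craft lever): bellows=2 coal=8 ivory=3 lever=2 salt=7 tile=2
After 11 (craft tile): bellows=2 coal=8 ivory=1 lever=2 salt=7 tile=4
After 12 (craft lever): bellows=2 coal=7 ivory=1 lever=4 salt=7 tile=4
After 13 (craft bellows): bellows=4 coal=7 ivory=1 lever=4 salt=4 tile=4
After 14 (craft bellows): bellows=6 coal=7 ivory=1 lever=4 salt=1 tile=4
After 15 (craft ingot): bellows=6 coal=7 ingot=1 ivory=1 lever=4 salt=1
After 16 (craft lever): bellows=6 coal=6 ingot=1 ivory=1 lever=6 salt=1
After 17 (craft lever): bellows=6 coal=5 ingot=1 ivory=1 lever=8 salt=1
After 18 (gather 3 ivory): bellows=6 coal=5 ingot=1 ivory=4 lever=8 salt=1
After 19 (craft tile): bellows=6 coal=5 ingot=1 ivory=2 lever=8 salt=1 tile=2
After 20 (gather 1 coal): bellows=6 coal=6 ingot=1 ivory=2 lever=8 salt=1 tile=2
After 21 (gather 5 coal): bellows=6 coal=11 ingot=1 ivory=2 lever=8 salt=1 tile=2
After 22 (craft tile): bellows=6 coal=11 ingot=1 lever=8 salt=1 tile=4
After 23 (gather 4 coal): bellows=6 coal=15 ingot=1 lever=8 salt=1 tile=4
After 24 (gather 4 coal): bellows=6 coal=19 ingot=1 lever=8 salt=1 tile=4
After 25 (gather 1 coal): bellows=6 coal=20 ingot=1 lever=8 salt=1 tile=4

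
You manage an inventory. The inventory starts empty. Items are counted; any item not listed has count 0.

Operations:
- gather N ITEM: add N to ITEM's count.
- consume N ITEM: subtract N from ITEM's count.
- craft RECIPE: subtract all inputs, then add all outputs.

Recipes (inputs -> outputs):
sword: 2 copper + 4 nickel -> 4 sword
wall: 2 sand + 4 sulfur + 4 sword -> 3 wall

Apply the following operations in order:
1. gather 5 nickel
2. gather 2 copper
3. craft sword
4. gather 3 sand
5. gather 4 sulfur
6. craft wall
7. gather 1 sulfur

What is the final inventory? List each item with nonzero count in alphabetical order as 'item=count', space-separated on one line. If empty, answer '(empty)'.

Answer: nickel=1 sand=1 sulfur=1 wall=3

Derivation:
After 1 (gather 5 nickel): nickel=5
After 2 (gather 2 copper): copper=2 nickel=5
After 3 (craft sword): nickel=1 sword=4
After 4 (gather 3 sand): nickel=1 sand=3 sword=4
After 5 (gather 4 sulfur): nickel=1 sand=3 sulfur=4 sword=4
After 6 (craft wall): nickel=1 sand=1 wall=3
After 7 (gather 1 sulfur): nickel=1 sand=1 sulfur=1 wall=3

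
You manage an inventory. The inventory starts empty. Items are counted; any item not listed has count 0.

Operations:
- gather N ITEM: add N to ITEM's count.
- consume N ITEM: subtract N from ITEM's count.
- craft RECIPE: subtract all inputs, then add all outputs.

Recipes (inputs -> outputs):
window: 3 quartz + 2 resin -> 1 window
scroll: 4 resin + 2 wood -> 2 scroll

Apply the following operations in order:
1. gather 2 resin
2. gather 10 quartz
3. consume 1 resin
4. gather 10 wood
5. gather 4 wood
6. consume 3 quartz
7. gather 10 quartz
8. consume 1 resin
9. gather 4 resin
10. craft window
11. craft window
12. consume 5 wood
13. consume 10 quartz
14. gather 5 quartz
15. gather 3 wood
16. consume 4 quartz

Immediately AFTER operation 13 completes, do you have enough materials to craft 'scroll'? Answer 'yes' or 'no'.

Answer: no

Derivation:
After 1 (gather 2 resin): resin=2
After 2 (gather 10 quartz): quartz=10 resin=2
After 3 (consume 1 resin): quartz=10 resin=1
After 4 (gather 10 wood): quartz=10 resin=1 wood=10
After 5 (gather 4 wood): quartz=10 resin=1 wood=14
After 6 (consume 3 quartz): quartz=7 resin=1 wood=14
After 7 (gather 10 quartz): quartz=17 resin=1 wood=14
After 8 (consume 1 resin): quartz=17 wood=14
After 9 (gather 4 resin): quartz=17 resin=4 wood=14
After 10 (craft window): quartz=14 resin=2 window=1 wood=14
After 11 (craft window): quartz=11 window=2 wood=14
After 12 (consume 5 wood): quartz=11 window=2 wood=9
After 13 (consume 10 quartz): quartz=1 window=2 wood=9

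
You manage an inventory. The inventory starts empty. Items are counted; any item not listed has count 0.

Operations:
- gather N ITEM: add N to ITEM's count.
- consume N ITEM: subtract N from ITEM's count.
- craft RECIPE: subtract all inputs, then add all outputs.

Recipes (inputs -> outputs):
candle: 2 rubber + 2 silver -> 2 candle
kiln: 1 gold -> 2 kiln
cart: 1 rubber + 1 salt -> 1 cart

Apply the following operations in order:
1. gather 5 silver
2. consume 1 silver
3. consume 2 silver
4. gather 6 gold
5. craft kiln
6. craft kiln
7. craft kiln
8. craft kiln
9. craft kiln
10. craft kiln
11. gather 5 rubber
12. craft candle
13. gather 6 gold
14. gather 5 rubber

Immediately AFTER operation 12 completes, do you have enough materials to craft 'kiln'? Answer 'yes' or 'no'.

After 1 (gather 5 silver): silver=5
After 2 (consume 1 silver): silver=4
After 3 (consume 2 silver): silver=2
After 4 (gather 6 gold): gold=6 silver=2
After 5 (craft kiln): gold=5 kiln=2 silver=2
After 6 (craft kiln): gold=4 kiln=4 silver=2
After 7 (craft kiln): gold=3 kiln=6 silver=2
After 8 (craft kiln): gold=2 kiln=8 silver=2
After 9 (craft kiln): gold=1 kiln=10 silver=2
After 10 (craft kiln): kiln=12 silver=2
After 11 (gather 5 rubber): kiln=12 rubber=5 silver=2
After 12 (craft candle): candle=2 kiln=12 rubber=3

Answer: no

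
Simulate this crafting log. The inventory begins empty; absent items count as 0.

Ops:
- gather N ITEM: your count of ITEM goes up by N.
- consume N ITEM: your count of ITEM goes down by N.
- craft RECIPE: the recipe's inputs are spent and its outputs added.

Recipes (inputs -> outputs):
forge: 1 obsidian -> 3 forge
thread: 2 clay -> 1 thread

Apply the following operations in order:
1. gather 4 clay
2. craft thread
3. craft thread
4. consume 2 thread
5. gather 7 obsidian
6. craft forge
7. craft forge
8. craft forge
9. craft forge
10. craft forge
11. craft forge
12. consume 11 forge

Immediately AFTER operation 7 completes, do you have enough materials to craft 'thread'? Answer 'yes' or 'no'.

After 1 (gather 4 clay): clay=4
After 2 (craft thread): clay=2 thread=1
After 3 (craft thread): thread=2
After 4 (consume 2 thread): (empty)
After 5 (gather 7 obsidian): obsidian=7
After 6 (craft forge): forge=3 obsidian=6
After 7 (craft forge): forge=6 obsidian=5

Answer: no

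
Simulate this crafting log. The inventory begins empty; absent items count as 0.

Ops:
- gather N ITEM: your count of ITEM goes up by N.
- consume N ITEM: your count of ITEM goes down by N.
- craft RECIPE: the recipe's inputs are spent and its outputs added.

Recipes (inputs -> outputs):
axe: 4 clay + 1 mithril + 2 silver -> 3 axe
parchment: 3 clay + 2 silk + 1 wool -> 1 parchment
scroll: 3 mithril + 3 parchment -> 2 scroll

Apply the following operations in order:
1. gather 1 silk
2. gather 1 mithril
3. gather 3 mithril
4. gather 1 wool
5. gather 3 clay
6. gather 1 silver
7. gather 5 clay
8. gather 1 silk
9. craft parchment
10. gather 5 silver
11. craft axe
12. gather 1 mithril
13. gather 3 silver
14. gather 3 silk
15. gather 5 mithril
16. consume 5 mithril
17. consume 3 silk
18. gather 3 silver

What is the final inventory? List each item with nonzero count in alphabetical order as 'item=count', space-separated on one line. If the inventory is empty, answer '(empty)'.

Answer: axe=3 clay=1 mithril=4 parchment=1 silver=10

Derivation:
After 1 (gather 1 silk): silk=1
After 2 (gather 1 mithril): mithril=1 silk=1
After 3 (gather 3 mithril): mithril=4 silk=1
After 4 (gather 1 wool): mithril=4 silk=1 wool=1
After 5 (gather 3 clay): clay=3 mithril=4 silk=1 wool=1
After 6 (gather 1 silver): clay=3 mithril=4 silk=1 silver=1 wool=1
After 7 (gather 5 clay): clay=8 mithril=4 silk=1 silver=1 wool=1
After 8 (gather 1 silk): clay=8 mithril=4 silk=2 silver=1 wool=1
After 9 (craft parchment): clay=5 mithril=4 parchment=1 silver=1
After 10 (gather 5 silver): clay=5 mithril=4 parchment=1 silver=6
After 11 (craft axe): axe=3 clay=1 mithril=3 parchment=1 silver=4
After 12 (gather 1 mithril): axe=3 clay=1 mithril=4 parchment=1 silver=4
After 13 (gather 3 silver): axe=3 clay=1 mithril=4 parchment=1 silver=7
After 14 (gather 3 silk): axe=3 clay=1 mithril=4 parchment=1 silk=3 silver=7
After 15 (gather 5 mithril): axe=3 clay=1 mithril=9 parchment=1 silk=3 silver=7
After 16 (consume 5 mithril): axe=3 clay=1 mithril=4 parchment=1 silk=3 silver=7
After 17 (consume 3 silk): axe=3 clay=1 mithril=4 parchment=1 silver=7
After 18 (gather 3 silver): axe=3 clay=1 mithril=4 parchment=1 silver=10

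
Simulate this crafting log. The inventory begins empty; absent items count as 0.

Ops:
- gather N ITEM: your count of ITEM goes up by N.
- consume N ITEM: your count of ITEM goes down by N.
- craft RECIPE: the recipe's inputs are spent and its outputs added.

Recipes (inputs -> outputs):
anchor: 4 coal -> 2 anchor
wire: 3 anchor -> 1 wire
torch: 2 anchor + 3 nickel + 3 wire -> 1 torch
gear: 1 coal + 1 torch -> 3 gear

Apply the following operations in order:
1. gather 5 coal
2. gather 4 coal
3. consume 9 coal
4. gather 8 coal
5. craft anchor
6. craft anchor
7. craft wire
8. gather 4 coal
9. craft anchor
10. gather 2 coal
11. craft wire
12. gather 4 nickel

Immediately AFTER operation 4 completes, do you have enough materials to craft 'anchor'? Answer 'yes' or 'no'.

Answer: yes

Derivation:
After 1 (gather 5 coal): coal=5
After 2 (gather 4 coal): coal=9
After 3 (consume 9 coal): (empty)
After 4 (gather 8 coal): coal=8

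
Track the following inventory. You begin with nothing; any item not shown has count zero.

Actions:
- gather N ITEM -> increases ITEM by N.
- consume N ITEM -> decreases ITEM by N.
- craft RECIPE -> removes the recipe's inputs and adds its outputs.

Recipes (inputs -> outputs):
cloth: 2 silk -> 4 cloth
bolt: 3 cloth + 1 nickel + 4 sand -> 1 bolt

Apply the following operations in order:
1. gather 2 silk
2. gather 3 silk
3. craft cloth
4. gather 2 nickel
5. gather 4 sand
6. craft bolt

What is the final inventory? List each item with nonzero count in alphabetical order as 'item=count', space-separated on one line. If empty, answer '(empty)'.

After 1 (gather 2 silk): silk=2
After 2 (gather 3 silk): silk=5
After 3 (craft cloth): cloth=4 silk=3
After 4 (gather 2 nickel): cloth=4 nickel=2 silk=3
After 5 (gather 4 sand): cloth=4 nickel=2 sand=4 silk=3
After 6 (craft bolt): bolt=1 cloth=1 nickel=1 silk=3

Answer: bolt=1 cloth=1 nickel=1 silk=3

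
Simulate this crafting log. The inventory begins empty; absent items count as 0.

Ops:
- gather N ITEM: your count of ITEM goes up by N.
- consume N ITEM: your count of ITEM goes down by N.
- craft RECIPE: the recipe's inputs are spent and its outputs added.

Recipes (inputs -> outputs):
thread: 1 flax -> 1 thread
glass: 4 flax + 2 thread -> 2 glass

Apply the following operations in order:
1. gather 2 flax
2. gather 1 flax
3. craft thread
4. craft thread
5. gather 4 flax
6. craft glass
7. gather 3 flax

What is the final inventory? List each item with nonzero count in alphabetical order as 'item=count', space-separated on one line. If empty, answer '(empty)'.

After 1 (gather 2 flax): flax=2
After 2 (gather 1 flax): flax=3
After 3 (craft thread): flax=2 thread=1
After 4 (craft thread): flax=1 thread=2
After 5 (gather 4 flax): flax=5 thread=2
After 6 (craft glass): flax=1 glass=2
After 7 (gather 3 flax): flax=4 glass=2

Answer: flax=4 glass=2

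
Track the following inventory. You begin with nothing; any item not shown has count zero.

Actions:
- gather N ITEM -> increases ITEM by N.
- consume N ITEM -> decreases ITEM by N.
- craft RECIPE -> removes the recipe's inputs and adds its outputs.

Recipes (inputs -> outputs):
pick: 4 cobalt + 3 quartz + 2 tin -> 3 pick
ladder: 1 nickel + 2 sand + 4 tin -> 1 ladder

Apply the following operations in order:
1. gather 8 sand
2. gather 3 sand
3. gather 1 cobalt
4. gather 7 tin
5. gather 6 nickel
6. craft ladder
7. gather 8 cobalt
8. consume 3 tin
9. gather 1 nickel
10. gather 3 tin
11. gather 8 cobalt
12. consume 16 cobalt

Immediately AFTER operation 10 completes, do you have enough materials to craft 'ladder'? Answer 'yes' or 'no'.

After 1 (gather 8 sand): sand=8
After 2 (gather 3 sand): sand=11
After 3 (gather 1 cobalt): cobalt=1 sand=11
After 4 (gather 7 tin): cobalt=1 sand=11 tin=7
After 5 (gather 6 nickel): cobalt=1 nickel=6 sand=11 tin=7
After 6 (craft ladder): cobalt=1 ladder=1 nickel=5 sand=9 tin=3
After 7 (gather 8 cobalt): cobalt=9 ladder=1 nickel=5 sand=9 tin=3
After 8 (consume 3 tin): cobalt=9 ladder=1 nickel=5 sand=9
After 9 (gather 1 nickel): cobalt=9 ladder=1 nickel=6 sand=9
After 10 (gather 3 tin): cobalt=9 ladder=1 nickel=6 sand=9 tin=3

Answer: no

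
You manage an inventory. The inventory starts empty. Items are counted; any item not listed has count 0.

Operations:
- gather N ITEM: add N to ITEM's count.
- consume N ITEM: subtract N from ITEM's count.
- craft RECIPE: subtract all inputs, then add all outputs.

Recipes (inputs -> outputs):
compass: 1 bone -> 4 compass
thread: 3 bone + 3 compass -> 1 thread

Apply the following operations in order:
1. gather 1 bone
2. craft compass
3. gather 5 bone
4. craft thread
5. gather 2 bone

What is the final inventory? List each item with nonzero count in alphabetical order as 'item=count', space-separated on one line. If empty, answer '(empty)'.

After 1 (gather 1 bone): bone=1
After 2 (craft compass): compass=4
After 3 (gather 5 bone): bone=5 compass=4
After 4 (craft thread): bone=2 compass=1 thread=1
After 5 (gather 2 bone): bone=4 compass=1 thread=1

Answer: bone=4 compass=1 thread=1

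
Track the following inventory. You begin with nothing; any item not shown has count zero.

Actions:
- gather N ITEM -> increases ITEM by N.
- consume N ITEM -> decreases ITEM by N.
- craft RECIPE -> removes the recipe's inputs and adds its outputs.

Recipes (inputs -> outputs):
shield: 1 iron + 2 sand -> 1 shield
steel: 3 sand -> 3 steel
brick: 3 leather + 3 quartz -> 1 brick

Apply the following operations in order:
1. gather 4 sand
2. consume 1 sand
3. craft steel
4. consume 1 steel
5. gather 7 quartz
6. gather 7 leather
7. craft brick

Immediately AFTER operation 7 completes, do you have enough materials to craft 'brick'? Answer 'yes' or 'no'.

After 1 (gather 4 sand): sand=4
After 2 (consume 1 sand): sand=3
After 3 (craft steel): steel=3
After 4 (consume 1 steel): steel=2
After 5 (gather 7 quartz): quartz=7 steel=2
After 6 (gather 7 leather): leather=7 quartz=7 steel=2
After 7 (craft brick): brick=1 leather=4 quartz=4 steel=2

Answer: yes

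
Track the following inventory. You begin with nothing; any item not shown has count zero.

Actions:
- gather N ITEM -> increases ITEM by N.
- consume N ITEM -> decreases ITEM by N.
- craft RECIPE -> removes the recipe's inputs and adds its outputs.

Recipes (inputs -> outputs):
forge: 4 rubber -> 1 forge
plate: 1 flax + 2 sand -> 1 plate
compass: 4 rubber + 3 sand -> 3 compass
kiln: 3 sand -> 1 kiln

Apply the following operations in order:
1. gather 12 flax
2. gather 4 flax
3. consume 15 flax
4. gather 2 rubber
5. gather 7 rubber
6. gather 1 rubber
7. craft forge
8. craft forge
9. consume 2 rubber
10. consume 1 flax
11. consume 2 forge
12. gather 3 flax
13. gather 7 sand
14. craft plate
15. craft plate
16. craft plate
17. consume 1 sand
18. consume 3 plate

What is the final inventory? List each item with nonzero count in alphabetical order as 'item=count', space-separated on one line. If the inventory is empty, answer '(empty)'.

After 1 (gather 12 flax): flax=12
After 2 (gather 4 flax): flax=16
After 3 (consume 15 flax): flax=1
After 4 (gather 2 rubber): flax=1 rubber=2
After 5 (gather 7 rubber): flax=1 rubber=9
After 6 (gather 1 rubber): flax=1 rubber=10
After 7 (craft forge): flax=1 forge=1 rubber=6
After 8 (craft forge): flax=1 forge=2 rubber=2
After 9 (consume 2 rubber): flax=1 forge=2
After 10 (consume 1 flax): forge=2
After 11 (consume 2 forge): (empty)
After 12 (gather 3 flax): flax=3
After 13 (gather 7 sand): flax=3 sand=7
After 14 (craft plate): flax=2 plate=1 sand=5
After 15 (craft plate): flax=1 plate=2 sand=3
After 16 (craft plate): plate=3 sand=1
After 17 (consume 1 sand): plate=3
After 18 (consume 3 plate): (empty)

Answer: (empty)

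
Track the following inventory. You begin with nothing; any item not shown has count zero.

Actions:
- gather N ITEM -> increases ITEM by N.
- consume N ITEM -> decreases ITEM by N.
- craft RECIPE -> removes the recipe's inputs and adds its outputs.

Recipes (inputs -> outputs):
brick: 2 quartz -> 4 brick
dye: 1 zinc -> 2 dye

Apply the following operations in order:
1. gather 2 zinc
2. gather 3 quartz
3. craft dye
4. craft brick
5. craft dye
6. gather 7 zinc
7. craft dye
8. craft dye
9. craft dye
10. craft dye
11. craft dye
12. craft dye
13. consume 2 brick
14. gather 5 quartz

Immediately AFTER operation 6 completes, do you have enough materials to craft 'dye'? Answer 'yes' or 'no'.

Answer: yes

Derivation:
After 1 (gather 2 zinc): zinc=2
After 2 (gather 3 quartz): quartz=3 zinc=2
After 3 (craft dye): dye=2 quartz=3 zinc=1
After 4 (craft brick): brick=4 dye=2 quartz=1 zinc=1
After 5 (craft dye): brick=4 dye=4 quartz=1
After 6 (gather 7 zinc): brick=4 dye=4 quartz=1 zinc=7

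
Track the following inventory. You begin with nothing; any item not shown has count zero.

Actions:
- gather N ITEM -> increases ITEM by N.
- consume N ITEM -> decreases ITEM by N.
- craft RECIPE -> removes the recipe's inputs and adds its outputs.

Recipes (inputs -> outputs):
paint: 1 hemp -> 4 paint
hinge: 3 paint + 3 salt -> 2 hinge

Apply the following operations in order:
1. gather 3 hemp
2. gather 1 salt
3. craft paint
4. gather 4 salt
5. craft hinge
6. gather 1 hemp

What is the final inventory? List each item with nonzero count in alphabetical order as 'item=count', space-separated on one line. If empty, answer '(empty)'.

After 1 (gather 3 hemp): hemp=3
After 2 (gather 1 salt): hemp=3 salt=1
After 3 (craft paint): hemp=2 paint=4 salt=1
After 4 (gather 4 salt): hemp=2 paint=4 salt=5
After 5 (craft hinge): hemp=2 hinge=2 paint=1 salt=2
After 6 (gather 1 hemp): hemp=3 hinge=2 paint=1 salt=2

Answer: hemp=3 hinge=2 paint=1 salt=2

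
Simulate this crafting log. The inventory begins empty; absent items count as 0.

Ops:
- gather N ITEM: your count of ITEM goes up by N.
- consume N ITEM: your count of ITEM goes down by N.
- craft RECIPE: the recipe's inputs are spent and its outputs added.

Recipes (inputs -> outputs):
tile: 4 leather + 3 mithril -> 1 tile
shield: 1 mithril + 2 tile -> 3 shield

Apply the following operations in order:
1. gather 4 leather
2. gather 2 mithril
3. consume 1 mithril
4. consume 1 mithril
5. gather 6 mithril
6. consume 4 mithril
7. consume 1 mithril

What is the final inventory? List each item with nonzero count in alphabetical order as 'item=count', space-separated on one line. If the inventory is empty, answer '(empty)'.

After 1 (gather 4 leather): leather=4
After 2 (gather 2 mithril): leather=4 mithril=2
After 3 (consume 1 mithril): leather=4 mithril=1
After 4 (consume 1 mithril): leather=4
After 5 (gather 6 mithril): leather=4 mithril=6
After 6 (consume 4 mithril): leather=4 mithril=2
After 7 (consume 1 mithril): leather=4 mithril=1

Answer: leather=4 mithril=1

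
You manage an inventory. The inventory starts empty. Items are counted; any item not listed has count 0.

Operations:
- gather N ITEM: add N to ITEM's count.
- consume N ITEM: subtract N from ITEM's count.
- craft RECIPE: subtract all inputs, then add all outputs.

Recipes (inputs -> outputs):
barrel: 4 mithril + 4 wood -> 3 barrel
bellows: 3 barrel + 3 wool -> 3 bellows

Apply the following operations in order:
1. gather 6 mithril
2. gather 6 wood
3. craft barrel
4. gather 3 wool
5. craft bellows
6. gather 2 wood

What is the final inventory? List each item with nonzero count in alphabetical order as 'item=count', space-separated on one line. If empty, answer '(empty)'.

Answer: bellows=3 mithril=2 wood=4

Derivation:
After 1 (gather 6 mithril): mithril=6
After 2 (gather 6 wood): mithril=6 wood=6
After 3 (craft barrel): barrel=3 mithril=2 wood=2
After 4 (gather 3 wool): barrel=3 mithril=2 wood=2 wool=3
After 5 (craft bellows): bellows=3 mithril=2 wood=2
After 6 (gather 2 wood): bellows=3 mithril=2 wood=4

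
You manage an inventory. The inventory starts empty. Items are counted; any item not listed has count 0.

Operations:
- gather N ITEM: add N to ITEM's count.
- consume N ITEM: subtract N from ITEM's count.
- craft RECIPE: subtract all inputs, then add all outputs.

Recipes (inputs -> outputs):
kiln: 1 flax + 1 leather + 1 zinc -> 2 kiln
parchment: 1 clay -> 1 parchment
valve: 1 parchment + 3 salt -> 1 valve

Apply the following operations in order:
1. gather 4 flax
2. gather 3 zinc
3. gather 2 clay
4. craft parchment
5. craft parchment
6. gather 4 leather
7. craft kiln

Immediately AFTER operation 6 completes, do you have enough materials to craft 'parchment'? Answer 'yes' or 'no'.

After 1 (gather 4 flax): flax=4
After 2 (gather 3 zinc): flax=4 zinc=3
After 3 (gather 2 clay): clay=2 flax=4 zinc=3
After 4 (craft parchment): clay=1 flax=4 parchment=1 zinc=3
After 5 (craft parchment): flax=4 parchment=2 zinc=3
After 6 (gather 4 leather): flax=4 leather=4 parchment=2 zinc=3

Answer: no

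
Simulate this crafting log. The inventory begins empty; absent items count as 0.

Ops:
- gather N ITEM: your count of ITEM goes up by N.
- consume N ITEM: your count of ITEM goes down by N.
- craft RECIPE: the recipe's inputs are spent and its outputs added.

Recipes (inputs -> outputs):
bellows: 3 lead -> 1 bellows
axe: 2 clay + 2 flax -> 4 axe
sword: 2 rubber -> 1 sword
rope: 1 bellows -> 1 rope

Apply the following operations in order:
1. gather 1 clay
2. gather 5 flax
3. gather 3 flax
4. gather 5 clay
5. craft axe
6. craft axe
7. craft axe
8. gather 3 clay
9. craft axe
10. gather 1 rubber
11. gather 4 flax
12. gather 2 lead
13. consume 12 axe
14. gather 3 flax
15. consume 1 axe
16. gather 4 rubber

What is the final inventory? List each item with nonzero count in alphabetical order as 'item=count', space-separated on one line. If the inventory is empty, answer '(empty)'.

Answer: axe=3 clay=1 flax=7 lead=2 rubber=5

Derivation:
After 1 (gather 1 clay): clay=1
After 2 (gather 5 flax): clay=1 flax=5
After 3 (gather 3 flax): clay=1 flax=8
After 4 (gather 5 clay): clay=6 flax=8
After 5 (craft axe): axe=4 clay=4 flax=6
After 6 (craft axe): axe=8 clay=2 flax=4
After 7 (craft axe): axe=12 flax=2
After 8 (gather 3 clay): axe=12 clay=3 flax=2
After 9 (craft axe): axe=16 clay=1
After 10 (gather 1 rubber): axe=16 clay=1 rubber=1
After 11 (gather 4 flax): axe=16 clay=1 flax=4 rubber=1
After 12 (gather 2 lead): axe=16 clay=1 flax=4 lead=2 rubber=1
After 13 (consume 12 axe): axe=4 clay=1 flax=4 lead=2 rubber=1
After 14 (gather 3 flax): axe=4 clay=1 flax=7 lead=2 rubber=1
After 15 (consume 1 axe): axe=3 clay=1 flax=7 lead=2 rubber=1
After 16 (gather 4 rubber): axe=3 clay=1 flax=7 lead=2 rubber=5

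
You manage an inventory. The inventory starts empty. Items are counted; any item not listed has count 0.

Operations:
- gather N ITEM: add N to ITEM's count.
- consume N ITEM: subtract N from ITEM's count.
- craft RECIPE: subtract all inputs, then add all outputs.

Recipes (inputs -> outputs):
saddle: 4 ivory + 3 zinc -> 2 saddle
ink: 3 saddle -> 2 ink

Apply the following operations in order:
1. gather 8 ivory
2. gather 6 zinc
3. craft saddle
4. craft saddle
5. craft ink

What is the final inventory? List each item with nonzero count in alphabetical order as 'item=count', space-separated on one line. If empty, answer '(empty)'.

After 1 (gather 8 ivory): ivory=8
After 2 (gather 6 zinc): ivory=8 zinc=6
After 3 (craft saddle): ivory=4 saddle=2 zinc=3
After 4 (craft saddle): saddle=4
After 5 (craft ink): ink=2 saddle=1

Answer: ink=2 saddle=1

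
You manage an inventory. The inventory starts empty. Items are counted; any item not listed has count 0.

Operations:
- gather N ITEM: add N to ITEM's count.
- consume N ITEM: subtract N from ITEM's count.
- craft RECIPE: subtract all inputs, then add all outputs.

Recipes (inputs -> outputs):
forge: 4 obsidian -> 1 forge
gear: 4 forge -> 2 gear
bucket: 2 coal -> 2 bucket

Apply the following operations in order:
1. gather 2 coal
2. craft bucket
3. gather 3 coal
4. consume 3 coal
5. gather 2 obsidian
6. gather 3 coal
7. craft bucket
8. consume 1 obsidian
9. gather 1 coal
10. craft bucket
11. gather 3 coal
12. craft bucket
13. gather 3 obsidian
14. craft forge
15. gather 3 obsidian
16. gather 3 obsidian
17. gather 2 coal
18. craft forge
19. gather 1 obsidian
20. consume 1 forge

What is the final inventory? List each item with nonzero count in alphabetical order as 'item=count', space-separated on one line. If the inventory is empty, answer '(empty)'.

After 1 (gather 2 coal): coal=2
After 2 (craft bucket): bucket=2
After 3 (gather 3 coal): bucket=2 coal=3
After 4 (consume 3 coal): bucket=2
After 5 (gather 2 obsidian): bucket=2 obsidian=2
After 6 (gather 3 coal): bucket=2 coal=3 obsidian=2
After 7 (craft bucket): bucket=4 coal=1 obsidian=2
After 8 (consume 1 obsidian): bucket=4 coal=1 obsidian=1
After 9 (gather 1 coal): bucket=4 coal=2 obsidian=1
After 10 (craft bucket): bucket=6 obsidian=1
After 11 (gather 3 coal): bucket=6 coal=3 obsidian=1
After 12 (craft bucket): bucket=8 coal=1 obsidian=1
After 13 (gather 3 obsidian): bucket=8 coal=1 obsidian=4
After 14 (craft forge): bucket=8 coal=1 forge=1
After 15 (gather 3 obsidian): bucket=8 coal=1 forge=1 obsidian=3
After 16 (gather 3 obsidian): bucket=8 coal=1 forge=1 obsidian=6
After 17 (gather 2 coal): bucket=8 coal=3 forge=1 obsidian=6
After 18 (craft forge): bucket=8 coal=3 forge=2 obsidian=2
After 19 (gather 1 obsidian): bucket=8 coal=3 forge=2 obsidian=3
After 20 (consume 1 forge): bucket=8 coal=3 forge=1 obsidian=3

Answer: bucket=8 coal=3 forge=1 obsidian=3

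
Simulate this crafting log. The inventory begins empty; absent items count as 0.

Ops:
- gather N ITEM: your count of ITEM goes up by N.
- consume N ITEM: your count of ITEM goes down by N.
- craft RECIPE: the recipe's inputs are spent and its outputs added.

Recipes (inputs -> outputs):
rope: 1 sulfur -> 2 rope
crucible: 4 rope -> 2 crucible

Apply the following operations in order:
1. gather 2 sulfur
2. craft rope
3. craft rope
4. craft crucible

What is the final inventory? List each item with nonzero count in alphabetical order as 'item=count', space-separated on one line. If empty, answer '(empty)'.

After 1 (gather 2 sulfur): sulfur=2
After 2 (craft rope): rope=2 sulfur=1
After 3 (craft rope): rope=4
After 4 (craft crucible): crucible=2

Answer: crucible=2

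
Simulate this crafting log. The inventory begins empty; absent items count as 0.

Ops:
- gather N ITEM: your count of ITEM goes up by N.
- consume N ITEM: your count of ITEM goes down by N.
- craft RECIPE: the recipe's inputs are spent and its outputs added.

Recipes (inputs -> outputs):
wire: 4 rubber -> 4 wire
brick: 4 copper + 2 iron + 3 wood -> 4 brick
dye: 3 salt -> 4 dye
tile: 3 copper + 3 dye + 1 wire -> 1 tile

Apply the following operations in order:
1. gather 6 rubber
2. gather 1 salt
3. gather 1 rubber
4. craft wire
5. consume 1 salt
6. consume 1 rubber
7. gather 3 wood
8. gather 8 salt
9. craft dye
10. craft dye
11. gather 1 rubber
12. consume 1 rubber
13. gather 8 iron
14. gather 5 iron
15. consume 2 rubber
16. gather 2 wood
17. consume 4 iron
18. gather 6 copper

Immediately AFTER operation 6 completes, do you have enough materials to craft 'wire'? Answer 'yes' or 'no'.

Answer: no

Derivation:
After 1 (gather 6 rubber): rubber=6
After 2 (gather 1 salt): rubber=6 salt=1
After 3 (gather 1 rubber): rubber=7 salt=1
After 4 (craft wire): rubber=3 salt=1 wire=4
After 5 (consume 1 salt): rubber=3 wire=4
After 6 (consume 1 rubber): rubber=2 wire=4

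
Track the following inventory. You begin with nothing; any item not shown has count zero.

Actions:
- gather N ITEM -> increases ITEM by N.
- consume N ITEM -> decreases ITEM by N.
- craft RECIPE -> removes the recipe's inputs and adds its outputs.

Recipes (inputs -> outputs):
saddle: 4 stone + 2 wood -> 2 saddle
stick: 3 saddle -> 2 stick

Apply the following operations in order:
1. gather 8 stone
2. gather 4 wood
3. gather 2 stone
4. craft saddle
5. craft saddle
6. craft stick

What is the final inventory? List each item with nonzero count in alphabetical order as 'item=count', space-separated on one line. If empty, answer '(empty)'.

Answer: saddle=1 stick=2 stone=2

Derivation:
After 1 (gather 8 stone): stone=8
After 2 (gather 4 wood): stone=8 wood=4
After 3 (gather 2 stone): stone=10 wood=4
After 4 (craft saddle): saddle=2 stone=6 wood=2
After 5 (craft saddle): saddle=4 stone=2
After 6 (craft stick): saddle=1 stick=2 stone=2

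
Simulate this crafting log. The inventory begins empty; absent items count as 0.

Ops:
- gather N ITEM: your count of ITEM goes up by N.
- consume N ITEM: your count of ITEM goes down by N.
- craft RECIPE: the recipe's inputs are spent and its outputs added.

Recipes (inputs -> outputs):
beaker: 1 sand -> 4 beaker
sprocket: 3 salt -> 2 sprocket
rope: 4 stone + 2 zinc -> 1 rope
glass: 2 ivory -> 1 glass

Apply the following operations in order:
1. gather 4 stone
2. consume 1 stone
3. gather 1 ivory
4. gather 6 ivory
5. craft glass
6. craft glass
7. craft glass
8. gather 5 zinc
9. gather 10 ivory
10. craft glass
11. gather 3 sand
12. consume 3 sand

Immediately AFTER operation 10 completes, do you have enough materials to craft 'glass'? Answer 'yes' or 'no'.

After 1 (gather 4 stone): stone=4
After 2 (consume 1 stone): stone=3
After 3 (gather 1 ivory): ivory=1 stone=3
After 4 (gather 6 ivory): ivory=7 stone=3
After 5 (craft glass): glass=1 ivory=5 stone=3
After 6 (craft glass): glass=2 ivory=3 stone=3
After 7 (craft glass): glass=3 ivory=1 stone=3
After 8 (gather 5 zinc): glass=3 ivory=1 stone=3 zinc=5
After 9 (gather 10 ivory): glass=3 ivory=11 stone=3 zinc=5
After 10 (craft glass): glass=4 ivory=9 stone=3 zinc=5

Answer: yes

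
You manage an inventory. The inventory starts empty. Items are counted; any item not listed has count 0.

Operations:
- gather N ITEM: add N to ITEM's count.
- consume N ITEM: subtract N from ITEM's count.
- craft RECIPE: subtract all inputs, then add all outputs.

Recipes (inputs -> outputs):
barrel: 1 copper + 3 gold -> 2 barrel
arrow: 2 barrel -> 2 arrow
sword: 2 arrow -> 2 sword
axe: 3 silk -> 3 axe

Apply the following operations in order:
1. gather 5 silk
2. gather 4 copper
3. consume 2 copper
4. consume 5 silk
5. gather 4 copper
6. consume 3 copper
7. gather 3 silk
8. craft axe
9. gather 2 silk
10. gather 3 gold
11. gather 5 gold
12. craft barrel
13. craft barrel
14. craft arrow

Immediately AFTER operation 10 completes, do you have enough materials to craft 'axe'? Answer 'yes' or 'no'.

After 1 (gather 5 silk): silk=5
After 2 (gather 4 copper): copper=4 silk=5
After 3 (consume 2 copper): copper=2 silk=5
After 4 (consume 5 silk): copper=2
After 5 (gather 4 copper): copper=6
After 6 (consume 3 copper): copper=3
After 7 (gather 3 silk): copper=3 silk=3
After 8 (craft axe): axe=3 copper=3
After 9 (gather 2 silk): axe=3 copper=3 silk=2
After 10 (gather 3 gold): axe=3 copper=3 gold=3 silk=2

Answer: no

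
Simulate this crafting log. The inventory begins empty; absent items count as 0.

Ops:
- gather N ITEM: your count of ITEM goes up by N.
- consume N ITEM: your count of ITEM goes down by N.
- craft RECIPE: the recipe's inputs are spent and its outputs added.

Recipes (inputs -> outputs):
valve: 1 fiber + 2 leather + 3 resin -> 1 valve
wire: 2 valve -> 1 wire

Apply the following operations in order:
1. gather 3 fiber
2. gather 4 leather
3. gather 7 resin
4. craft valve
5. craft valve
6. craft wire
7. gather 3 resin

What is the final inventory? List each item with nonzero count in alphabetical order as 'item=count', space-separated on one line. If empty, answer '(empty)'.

Answer: fiber=1 resin=4 wire=1

Derivation:
After 1 (gather 3 fiber): fiber=3
After 2 (gather 4 leather): fiber=3 leather=4
After 3 (gather 7 resin): fiber=3 leather=4 resin=7
After 4 (craft valve): fiber=2 leather=2 resin=4 valve=1
After 5 (craft valve): fiber=1 resin=1 valve=2
After 6 (craft wire): fiber=1 resin=1 wire=1
After 7 (gather 3 resin): fiber=1 resin=4 wire=1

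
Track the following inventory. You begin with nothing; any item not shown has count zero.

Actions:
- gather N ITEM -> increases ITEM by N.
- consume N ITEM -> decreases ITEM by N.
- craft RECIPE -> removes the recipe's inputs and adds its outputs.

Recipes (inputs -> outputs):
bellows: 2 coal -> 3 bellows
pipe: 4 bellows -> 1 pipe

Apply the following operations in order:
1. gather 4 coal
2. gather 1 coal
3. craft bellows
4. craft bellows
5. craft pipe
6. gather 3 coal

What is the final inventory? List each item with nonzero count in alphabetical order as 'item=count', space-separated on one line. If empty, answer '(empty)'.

After 1 (gather 4 coal): coal=4
After 2 (gather 1 coal): coal=5
After 3 (craft bellows): bellows=3 coal=3
After 4 (craft bellows): bellows=6 coal=1
After 5 (craft pipe): bellows=2 coal=1 pipe=1
After 6 (gather 3 coal): bellows=2 coal=4 pipe=1

Answer: bellows=2 coal=4 pipe=1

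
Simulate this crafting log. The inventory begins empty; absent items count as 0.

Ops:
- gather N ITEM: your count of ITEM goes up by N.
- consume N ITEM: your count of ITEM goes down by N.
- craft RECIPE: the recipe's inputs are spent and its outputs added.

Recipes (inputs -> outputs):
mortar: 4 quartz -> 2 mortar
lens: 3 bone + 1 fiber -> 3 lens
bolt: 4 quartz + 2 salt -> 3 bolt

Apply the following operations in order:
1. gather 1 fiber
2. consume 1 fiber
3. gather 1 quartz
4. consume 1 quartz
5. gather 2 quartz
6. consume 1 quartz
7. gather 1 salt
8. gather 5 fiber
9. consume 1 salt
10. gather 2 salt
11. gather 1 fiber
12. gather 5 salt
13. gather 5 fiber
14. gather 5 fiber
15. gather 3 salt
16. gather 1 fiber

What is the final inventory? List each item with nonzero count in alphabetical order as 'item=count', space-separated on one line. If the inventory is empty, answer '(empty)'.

Answer: fiber=17 quartz=1 salt=10

Derivation:
After 1 (gather 1 fiber): fiber=1
After 2 (consume 1 fiber): (empty)
After 3 (gather 1 quartz): quartz=1
After 4 (consume 1 quartz): (empty)
After 5 (gather 2 quartz): quartz=2
After 6 (consume 1 quartz): quartz=1
After 7 (gather 1 salt): quartz=1 salt=1
After 8 (gather 5 fiber): fiber=5 quartz=1 salt=1
After 9 (consume 1 salt): fiber=5 quartz=1
After 10 (gather 2 salt): fiber=5 quartz=1 salt=2
After 11 (gather 1 fiber): fiber=6 quartz=1 salt=2
After 12 (gather 5 salt): fiber=6 quartz=1 salt=7
After 13 (gather 5 fiber): fiber=11 quartz=1 salt=7
After 14 (gather 5 fiber): fiber=16 quartz=1 salt=7
After 15 (gather 3 salt): fiber=16 quartz=1 salt=10
After 16 (gather 1 fiber): fiber=17 quartz=1 salt=10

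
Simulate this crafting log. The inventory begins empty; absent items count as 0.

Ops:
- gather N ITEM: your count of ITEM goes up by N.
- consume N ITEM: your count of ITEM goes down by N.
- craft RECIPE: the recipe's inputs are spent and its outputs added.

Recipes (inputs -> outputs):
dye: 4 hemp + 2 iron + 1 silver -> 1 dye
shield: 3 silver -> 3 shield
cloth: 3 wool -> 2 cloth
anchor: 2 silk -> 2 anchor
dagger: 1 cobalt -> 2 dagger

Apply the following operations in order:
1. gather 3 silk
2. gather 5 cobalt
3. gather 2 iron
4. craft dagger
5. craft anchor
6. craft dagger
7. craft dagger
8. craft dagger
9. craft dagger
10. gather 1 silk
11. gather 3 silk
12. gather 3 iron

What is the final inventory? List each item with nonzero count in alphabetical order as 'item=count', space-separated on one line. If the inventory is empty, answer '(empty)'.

Answer: anchor=2 dagger=10 iron=5 silk=5

Derivation:
After 1 (gather 3 silk): silk=3
After 2 (gather 5 cobalt): cobalt=5 silk=3
After 3 (gather 2 iron): cobalt=5 iron=2 silk=3
After 4 (craft dagger): cobalt=4 dagger=2 iron=2 silk=3
After 5 (craft anchor): anchor=2 cobalt=4 dagger=2 iron=2 silk=1
After 6 (craft dagger): anchor=2 cobalt=3 dagger=4 iron=2 silk=1
After 7 (craft dagger): anchor=2 cobalt=2 dagger=6 iron=2 silk=1
After 8 (craft dagger): anchor=2 cobalt=1 dagger=8 iron=2 silk=1
After 9 (craft dagger): anchor=2 dagger=10 iron=2 silk=1
After 10 (gather 1 silk): anchor=2 dagger=10 iron=2 silk=2
After 11 (gather 3 silk): anchor=2 dagger=10 iron=2 silk=5
After 12 (gather 3 iron): anchor=2 dagger=10 iron=5 silk=5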